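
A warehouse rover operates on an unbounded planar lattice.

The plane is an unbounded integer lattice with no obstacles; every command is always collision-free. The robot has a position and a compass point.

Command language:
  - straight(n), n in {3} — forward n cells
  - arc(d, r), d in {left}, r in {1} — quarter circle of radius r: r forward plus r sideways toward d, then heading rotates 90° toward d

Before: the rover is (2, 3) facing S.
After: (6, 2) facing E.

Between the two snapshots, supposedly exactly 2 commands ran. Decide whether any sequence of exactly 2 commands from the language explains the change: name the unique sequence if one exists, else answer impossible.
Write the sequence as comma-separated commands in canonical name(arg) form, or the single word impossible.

key: cell and facing (now E) both changed — the 2 commands mix motion and turning
from: (2, 3) facing S
[1] after arc(left, 1): (3, 2) facing E
[2] after straight(3): (6, 2) facing E
no other 2-command option fits: unique.

arc(left, 1), straight(3)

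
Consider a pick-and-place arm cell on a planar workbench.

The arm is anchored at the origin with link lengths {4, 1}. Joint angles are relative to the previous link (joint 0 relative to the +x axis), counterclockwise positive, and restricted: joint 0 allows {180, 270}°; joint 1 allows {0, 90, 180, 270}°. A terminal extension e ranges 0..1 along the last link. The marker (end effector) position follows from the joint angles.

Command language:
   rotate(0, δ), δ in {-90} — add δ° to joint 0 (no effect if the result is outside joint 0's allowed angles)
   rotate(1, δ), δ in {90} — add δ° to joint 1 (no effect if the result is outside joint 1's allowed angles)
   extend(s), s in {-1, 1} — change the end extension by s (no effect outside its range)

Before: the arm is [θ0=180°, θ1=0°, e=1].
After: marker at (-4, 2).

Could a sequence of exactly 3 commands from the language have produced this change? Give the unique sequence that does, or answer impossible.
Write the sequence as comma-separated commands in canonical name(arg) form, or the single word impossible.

rotate(1, 90), rotate(1, 90), rotate(1, 90)

from: [θ0=180°, θ1=0°, e=1]
[1] after rotate(1, 90): [θ0=180°, θ1=90°, e=1]
[2] after rotate(1, 90): [θ0=180°, θ1=180°, e=1]
[3] after rotate(1, 90): [θ0=180°, θ1=270°, e=1]
no other 3-command option fits: unique.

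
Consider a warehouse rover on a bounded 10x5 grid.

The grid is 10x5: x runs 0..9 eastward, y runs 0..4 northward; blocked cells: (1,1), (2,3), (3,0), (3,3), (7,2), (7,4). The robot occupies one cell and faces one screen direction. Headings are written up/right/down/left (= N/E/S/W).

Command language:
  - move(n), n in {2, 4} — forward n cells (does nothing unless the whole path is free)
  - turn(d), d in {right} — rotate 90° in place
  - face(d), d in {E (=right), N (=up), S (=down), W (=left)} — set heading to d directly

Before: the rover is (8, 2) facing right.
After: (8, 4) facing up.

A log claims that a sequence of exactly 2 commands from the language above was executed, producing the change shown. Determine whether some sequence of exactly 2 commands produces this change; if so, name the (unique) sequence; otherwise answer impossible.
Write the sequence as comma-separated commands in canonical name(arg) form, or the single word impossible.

key: cell and facing (now N) both changed — the 2 commands mix motion and turning
begin: (8, 2) facing right
1. face(N) → (8, 2) facing up
2. move(2) → (8, 4) facing up
uniquely the one of 49 2-step routes that fits.

face(N), move(2)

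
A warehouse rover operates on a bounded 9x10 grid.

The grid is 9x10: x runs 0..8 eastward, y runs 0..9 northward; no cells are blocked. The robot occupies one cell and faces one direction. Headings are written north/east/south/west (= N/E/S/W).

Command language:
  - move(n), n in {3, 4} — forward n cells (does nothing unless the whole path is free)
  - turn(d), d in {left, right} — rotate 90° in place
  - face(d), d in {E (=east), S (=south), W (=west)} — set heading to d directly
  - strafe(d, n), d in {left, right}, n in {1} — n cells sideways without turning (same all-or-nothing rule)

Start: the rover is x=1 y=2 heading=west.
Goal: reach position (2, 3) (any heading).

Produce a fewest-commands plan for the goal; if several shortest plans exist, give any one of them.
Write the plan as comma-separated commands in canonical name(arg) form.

strafe(right, 1), turn(right), strafe(right, 1)

begin: x=1 y=2 heading=west
[1] after strafe(right, 1): x=1 y=3 heading=west
[2] after turn(right): x=1 y=3 heading=north
[3] after strafe(right, 1): x=2 y=3 heading=north
shorter routes all fall short; 3 is best.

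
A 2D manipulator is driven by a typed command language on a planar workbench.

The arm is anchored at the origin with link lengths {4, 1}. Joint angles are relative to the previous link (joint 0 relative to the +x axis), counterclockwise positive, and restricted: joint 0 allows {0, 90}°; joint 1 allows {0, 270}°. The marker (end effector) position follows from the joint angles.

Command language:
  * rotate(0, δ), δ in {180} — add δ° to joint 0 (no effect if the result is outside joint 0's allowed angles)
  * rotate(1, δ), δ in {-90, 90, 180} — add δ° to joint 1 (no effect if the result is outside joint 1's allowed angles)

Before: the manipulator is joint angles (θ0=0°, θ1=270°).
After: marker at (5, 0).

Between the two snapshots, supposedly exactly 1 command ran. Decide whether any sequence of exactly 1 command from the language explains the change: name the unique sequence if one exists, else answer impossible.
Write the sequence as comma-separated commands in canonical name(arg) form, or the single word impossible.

rotate(1, 90)

initial: joint angles (θ0=0°, θ1=270°)
step 1 (rotate(1, 90)): joint angles (θ0=0°, θ1=0°)
no rival 1-sequence matches.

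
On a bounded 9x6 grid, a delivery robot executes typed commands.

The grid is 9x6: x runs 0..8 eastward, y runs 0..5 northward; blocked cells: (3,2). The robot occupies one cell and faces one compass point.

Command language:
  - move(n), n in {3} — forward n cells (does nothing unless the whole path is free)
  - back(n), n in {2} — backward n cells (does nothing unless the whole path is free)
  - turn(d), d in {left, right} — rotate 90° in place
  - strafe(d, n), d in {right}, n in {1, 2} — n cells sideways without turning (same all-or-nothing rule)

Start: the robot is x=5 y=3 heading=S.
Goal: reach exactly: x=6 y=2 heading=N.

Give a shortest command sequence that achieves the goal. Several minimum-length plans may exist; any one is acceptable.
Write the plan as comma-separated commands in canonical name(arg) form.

t0: x=5 y=3 heading=S
1. turn(left) → x=5 y=3 heading=E
2. strafe(right, 1) → x=5 y=2 heading=E
3. turn(left) → x=5 y=2 heading=N
4. strafe(right, 1) → x=6 y=2 heading=N
shorter routes all fall short; 4 is best.

turn(left), strafe(right, 1), turn(left), strafe(right, 1)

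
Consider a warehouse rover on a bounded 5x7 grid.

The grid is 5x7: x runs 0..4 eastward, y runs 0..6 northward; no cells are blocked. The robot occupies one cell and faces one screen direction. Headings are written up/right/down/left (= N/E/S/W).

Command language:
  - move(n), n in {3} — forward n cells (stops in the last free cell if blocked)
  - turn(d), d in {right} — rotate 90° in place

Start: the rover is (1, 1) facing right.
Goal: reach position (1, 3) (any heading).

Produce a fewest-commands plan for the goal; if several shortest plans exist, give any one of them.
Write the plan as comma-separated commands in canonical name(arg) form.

turn(right), move(3), turn(right), turn(right), move(3)

begin: (1, 1) facing right
t=1 turn(right) ⇒ (1, 1) facing down
t=2 move(3) ⇒ (1, 0) facing down
t=3 turn(right) ⇒ (1, 0) facing left
t=4 turn(right) ⇒ (1, 0) facing up
t=5 move(3) ⇒ (1, 3) facing up
shorter routes all fall short; 5 is best.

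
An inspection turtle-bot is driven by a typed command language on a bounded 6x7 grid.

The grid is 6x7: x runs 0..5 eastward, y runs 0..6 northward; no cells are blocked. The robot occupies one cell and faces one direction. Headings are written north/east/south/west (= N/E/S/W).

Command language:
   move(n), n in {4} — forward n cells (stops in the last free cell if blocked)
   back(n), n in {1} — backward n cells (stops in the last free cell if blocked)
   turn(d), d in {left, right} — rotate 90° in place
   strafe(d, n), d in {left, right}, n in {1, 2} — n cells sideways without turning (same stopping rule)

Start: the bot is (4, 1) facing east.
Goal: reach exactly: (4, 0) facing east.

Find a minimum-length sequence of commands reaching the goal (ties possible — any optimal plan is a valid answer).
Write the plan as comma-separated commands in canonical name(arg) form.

from: (4, 1) facing east
step 1 (strafe(right, 2)): (4, 0) facing east
shorter routes all fall short; 1 is best.

strafe(right, 2)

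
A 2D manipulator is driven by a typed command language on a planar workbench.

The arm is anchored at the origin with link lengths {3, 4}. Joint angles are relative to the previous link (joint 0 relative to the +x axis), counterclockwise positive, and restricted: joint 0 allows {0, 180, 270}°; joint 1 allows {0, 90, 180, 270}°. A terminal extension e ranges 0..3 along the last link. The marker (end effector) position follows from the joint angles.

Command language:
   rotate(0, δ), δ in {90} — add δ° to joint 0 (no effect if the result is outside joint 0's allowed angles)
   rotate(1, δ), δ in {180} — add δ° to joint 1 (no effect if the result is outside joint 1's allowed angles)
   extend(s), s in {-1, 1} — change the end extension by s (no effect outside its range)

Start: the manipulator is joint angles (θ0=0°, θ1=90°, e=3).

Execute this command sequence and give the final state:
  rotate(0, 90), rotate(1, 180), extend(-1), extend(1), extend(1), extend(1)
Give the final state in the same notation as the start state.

initial: joint angles (θ0=0°, θ1=90°, e=3)
step 1 (rotate(0, 90)): joint angles (θ0=0°, θ1=90°, e=3)
step 2 (rotate(1, 180)): joint angles (θ0=0°, θ1=270°, e=3)
step 3 (extend(-1)): joint angles (θ0=0°, θ1=270°, e=2)
step 4 (extend(1)): joint angles (θ0=0°, θ1=270°, e=3)
step 5 (extend(1)): joint angles (θ0=0°, θ1=270°, e=3)
step 6 (extend(1)): joint angles (θ0=0°, θ1=270°, e=3)

joint angles (θ0=0°, θ1=270°, e=3)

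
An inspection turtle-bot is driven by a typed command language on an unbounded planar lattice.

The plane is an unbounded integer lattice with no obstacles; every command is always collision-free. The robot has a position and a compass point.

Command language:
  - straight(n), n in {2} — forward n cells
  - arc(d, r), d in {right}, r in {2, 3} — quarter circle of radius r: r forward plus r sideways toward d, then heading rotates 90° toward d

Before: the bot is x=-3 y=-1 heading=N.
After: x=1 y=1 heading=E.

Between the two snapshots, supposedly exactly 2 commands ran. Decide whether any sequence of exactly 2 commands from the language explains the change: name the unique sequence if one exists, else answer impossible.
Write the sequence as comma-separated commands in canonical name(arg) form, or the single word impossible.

key: position moved to (1,1) AND the heading swung to E — translation plus rotation needed
initial: x=-3 y=-1 heading=N
[1] after arc(right, 2): x=-1 y=1 heading=E
[2] after straight(2): x=1 y=1 heading=E
all 9 alternatives checked — unique.

arc(right, 2), straight(2)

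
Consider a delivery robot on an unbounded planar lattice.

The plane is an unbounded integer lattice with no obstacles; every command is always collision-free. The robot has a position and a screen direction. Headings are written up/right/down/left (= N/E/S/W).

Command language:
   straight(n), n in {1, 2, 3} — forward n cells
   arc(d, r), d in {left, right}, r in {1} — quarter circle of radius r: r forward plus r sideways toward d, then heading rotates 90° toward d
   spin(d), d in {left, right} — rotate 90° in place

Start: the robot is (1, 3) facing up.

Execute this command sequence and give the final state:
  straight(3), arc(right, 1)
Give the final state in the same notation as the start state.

begin: (1, 3) facing up
1. straight(3) → (1, 6) facing up
2. arc(right, 1) → (2, 7) facing right

(2, 7) facing right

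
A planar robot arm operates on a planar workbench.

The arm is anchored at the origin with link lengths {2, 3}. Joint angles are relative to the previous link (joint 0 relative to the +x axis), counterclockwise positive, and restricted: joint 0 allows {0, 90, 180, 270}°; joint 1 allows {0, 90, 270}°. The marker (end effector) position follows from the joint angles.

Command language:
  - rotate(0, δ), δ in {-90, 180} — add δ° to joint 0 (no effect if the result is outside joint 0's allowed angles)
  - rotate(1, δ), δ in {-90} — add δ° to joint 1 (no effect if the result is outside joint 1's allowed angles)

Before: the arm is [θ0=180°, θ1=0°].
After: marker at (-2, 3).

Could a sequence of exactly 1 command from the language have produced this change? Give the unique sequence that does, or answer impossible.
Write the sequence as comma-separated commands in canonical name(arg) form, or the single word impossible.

rotate(1, -90)

from: [θ0=180°, θ1=0°]
t=1 rotate(1, -90) ⇒ [θ0=180°, θ1=270°]
all 3 alternatives checked — unique.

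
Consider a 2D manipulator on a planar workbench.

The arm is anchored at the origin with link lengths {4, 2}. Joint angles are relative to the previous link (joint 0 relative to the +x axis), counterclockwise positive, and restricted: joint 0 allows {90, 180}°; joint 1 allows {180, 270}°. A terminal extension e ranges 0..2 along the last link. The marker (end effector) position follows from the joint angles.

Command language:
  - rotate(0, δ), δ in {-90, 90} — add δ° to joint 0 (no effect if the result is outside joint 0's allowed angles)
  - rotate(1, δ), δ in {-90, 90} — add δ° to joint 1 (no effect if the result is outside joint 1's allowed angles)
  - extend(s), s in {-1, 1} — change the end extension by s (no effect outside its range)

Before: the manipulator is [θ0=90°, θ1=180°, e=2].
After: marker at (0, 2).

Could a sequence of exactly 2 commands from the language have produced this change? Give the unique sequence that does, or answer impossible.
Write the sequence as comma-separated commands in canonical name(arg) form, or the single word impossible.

start: [θ0=90°, θ1=180°, e=2]
step 1 (extend(-1)): [θ0=90°, θ1=180°, e=1]
step 2 (extend(-1)): [θ0=90°, θ1=180°, e=0]
all 36 alternatives checked — unique.

extend(-1), extend(-1)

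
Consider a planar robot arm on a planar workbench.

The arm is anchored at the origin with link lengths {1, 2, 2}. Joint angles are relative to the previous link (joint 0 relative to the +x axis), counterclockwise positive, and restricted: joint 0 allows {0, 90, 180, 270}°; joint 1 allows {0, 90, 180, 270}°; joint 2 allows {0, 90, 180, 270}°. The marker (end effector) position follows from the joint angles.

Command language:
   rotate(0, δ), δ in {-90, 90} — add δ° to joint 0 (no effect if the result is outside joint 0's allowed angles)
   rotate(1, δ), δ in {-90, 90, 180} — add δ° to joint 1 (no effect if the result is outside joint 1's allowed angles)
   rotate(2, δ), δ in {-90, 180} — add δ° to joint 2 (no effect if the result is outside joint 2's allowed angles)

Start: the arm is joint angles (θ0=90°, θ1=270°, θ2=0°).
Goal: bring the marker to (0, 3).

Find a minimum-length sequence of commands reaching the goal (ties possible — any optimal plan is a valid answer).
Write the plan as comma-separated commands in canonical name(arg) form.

initial: joint angles (θ0=90°, θ1=270°, θ2=0°)
1. rotate(1, -90) → joint angles (θ0=90°, θ1=180°, θ2=0°)
2. rotate(0, 90) → joint angles (θ0=180°, θ1=180°, θ2=0°)
3. rotate(0, 90) → joint angles (θ0=270°, θ1=180°, θ2=0°)
no 2-step plan works, so 3 is optimal.

rotate(1, -90), rotate(0, 90), rotate(0, 90)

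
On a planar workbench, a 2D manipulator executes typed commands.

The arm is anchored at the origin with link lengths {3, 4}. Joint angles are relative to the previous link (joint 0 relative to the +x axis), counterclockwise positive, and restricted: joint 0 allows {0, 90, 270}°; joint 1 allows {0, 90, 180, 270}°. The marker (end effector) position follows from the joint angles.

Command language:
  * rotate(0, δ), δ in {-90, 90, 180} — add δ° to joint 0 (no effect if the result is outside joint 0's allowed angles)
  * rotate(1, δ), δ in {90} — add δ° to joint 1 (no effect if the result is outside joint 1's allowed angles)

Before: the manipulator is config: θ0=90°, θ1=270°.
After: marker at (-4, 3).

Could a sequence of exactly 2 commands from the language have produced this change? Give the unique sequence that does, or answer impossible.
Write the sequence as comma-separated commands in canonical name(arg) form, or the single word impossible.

from: config: θ0=90°, θ1=270°
1. rotate(1, 90) → config: θ0=90°, θ1=0°
2. rotate(1, 90) → config: θ0=90°, θ1=90°
uniquely the one of 16 2-step routes that fits.

rotate(1, 90), rotate(1, 90)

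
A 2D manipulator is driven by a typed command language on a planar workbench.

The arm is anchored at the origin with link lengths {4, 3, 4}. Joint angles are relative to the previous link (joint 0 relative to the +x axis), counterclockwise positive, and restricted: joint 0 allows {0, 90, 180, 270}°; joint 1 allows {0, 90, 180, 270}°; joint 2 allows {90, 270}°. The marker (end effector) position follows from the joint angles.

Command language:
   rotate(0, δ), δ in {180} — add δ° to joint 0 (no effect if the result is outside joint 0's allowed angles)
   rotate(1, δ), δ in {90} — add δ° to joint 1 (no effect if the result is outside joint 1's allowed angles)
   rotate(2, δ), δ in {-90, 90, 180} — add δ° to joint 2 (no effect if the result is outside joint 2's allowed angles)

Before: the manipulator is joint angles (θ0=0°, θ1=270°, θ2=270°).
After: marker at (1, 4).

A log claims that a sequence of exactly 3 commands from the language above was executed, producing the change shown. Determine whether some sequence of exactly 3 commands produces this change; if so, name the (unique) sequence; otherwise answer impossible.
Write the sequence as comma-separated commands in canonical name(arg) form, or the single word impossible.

rotate(1, 90), rotate(1, 90), rotate(1, 90)

begin: joint angles (θ0=0°, θ1=270°, θ2=270°)
1. rotate(1, 90) → joint angles (θ0=0°, θ1=0°, θ2=270°)
2. rotate(1, 90) → joint angles (θ0=0°, θ1=90°, θ2=270°)
3. rotate(1, 90) → joint angles (θ0=0°, θ1=180°, θ2=270°)
no rival 3-sequence matches.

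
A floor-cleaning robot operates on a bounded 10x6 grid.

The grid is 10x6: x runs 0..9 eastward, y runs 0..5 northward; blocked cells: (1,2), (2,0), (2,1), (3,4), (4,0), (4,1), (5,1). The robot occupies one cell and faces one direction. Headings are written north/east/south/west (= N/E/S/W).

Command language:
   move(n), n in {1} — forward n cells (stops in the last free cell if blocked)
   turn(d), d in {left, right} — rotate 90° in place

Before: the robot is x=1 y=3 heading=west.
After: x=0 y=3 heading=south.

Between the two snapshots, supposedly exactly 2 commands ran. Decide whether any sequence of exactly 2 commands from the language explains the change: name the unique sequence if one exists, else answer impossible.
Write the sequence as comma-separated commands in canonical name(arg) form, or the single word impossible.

key: running turn(left) before move(1) would end elsewhere — order is forced
begin: x=1 y=3 heading=west
1. move(1) → x=0 y=3 heading=west
2. turn(left) → x=0 y=3 heading=south
no other 2-command option fits: unique.

move(1), turn(left)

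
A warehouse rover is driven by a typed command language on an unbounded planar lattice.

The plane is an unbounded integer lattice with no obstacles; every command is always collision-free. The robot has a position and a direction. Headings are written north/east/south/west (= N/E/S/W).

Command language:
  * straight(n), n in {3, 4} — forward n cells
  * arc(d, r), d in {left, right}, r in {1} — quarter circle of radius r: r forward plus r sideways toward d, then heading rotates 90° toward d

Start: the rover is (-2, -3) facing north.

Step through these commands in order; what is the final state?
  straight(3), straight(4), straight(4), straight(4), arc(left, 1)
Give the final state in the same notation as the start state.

(-3, 13) facing west

t0: (-2, -3) facing north
step 1 (straight(3)): (-2, 0) facing north
step 2 (straight(4)): (-2, 4) facing north
step 3 (straight(4)): (-2, 8) facing north
step 4 (straight(4)): (-2, 12) facing north
step 5 (arc(left, 1)): (-3, 13) facing west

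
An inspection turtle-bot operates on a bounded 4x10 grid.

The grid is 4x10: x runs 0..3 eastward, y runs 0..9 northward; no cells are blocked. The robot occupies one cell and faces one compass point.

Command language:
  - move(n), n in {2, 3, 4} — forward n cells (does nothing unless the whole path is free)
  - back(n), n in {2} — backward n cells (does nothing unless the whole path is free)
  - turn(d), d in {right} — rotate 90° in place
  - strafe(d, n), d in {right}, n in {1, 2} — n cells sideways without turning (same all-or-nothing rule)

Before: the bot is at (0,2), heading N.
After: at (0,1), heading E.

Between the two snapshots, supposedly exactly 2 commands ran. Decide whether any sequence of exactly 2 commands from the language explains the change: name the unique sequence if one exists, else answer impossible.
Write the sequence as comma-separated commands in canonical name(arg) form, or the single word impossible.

key: order matters: swapping turn(right) and strafe(right, 1) lands elsewhere
begin: at (0,2), heading N
t=1 turn(right) ⇒ at (0,2), heading E
t=2 strafe(right, 1) ⇒ at (0,1), heading E
no other 2-command option fits: unique.

turn(right), strafe(right, 1)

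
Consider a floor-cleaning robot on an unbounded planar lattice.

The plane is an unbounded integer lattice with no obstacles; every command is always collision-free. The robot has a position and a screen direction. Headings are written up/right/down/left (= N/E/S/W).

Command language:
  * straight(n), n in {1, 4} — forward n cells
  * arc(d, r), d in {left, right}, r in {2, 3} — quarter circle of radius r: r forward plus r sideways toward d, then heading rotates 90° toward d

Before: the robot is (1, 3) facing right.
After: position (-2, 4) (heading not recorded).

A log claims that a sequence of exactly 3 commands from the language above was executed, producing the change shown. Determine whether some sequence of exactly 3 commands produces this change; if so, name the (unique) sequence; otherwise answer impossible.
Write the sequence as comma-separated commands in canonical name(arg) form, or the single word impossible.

key: order matters: swapping arc(left, 2) and arc(left, 3) lands elsewhere
start: (1, 3) facing right
step 1 (arc(left, 2)): (3, 5) facing up
step 2 (arc(left, 2)): (1, 7) facing left
step 3 (arc(left, 3)): (-2, 4) facing down
no rival 3-sequence matches.

arc(left, 2), arc(left, 2), arc(left, 3)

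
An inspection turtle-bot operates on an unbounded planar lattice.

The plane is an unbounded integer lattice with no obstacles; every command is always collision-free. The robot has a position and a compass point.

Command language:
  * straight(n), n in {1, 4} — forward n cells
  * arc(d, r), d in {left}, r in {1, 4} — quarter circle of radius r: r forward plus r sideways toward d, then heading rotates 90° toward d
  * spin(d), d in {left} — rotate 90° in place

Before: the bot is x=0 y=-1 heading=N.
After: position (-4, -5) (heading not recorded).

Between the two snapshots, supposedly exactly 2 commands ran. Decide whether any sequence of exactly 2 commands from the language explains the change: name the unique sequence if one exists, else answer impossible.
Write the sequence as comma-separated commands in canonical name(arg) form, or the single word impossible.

spin(left), arc(left, 4)

key: order matters: swapping spin(left) and arc(left, 4) lands elsewhere
from: x=0 y=-1 heading=N
[1] after spin(left): x=0 y=-1 heading=W
[2] after arc(left, 4): x=-4 y=-5 heading=S
no rival 2-sequence matches.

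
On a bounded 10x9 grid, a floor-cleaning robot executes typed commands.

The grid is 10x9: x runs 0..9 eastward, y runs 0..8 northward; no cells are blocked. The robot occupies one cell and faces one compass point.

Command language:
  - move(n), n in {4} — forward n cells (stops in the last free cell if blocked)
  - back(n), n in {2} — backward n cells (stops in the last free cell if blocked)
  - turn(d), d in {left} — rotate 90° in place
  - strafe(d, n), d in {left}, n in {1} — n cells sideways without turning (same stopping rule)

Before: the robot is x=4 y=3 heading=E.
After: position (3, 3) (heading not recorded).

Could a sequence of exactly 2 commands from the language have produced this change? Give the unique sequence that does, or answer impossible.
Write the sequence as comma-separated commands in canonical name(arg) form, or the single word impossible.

turn(left), strafe(left, 1)

key: order matters: swapping turn(left) and strafe(left, 1) lands elsewhere
start: x=4 y=3 heading=E
[1] after turn(left): x=4 y=3 heading=N
[2] after strafe(left, 1): x=3 y=3 heading=N
no other 2-command option fits: unique.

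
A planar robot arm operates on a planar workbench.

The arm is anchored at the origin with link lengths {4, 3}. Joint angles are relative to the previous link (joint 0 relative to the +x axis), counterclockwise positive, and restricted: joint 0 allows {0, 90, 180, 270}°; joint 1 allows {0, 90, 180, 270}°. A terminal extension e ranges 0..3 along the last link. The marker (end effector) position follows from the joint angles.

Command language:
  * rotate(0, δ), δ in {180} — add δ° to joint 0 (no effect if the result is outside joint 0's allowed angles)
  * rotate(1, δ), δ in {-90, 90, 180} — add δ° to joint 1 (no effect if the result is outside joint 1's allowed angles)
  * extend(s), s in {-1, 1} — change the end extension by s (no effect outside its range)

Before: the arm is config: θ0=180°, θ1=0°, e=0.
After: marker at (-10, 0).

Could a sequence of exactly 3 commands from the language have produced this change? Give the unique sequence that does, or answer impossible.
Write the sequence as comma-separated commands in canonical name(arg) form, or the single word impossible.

extend(1), extend(1), extend(1)

t0: config: θ0=180°, θ1=0°, e=0
t=1 extend(1) ⇒ config: θ0=180°, θ1=0°, e=1
t=2 extend(1) ⇒ config: θ0=180°, θ1=0°, e=2
t=3 extend(1) ⇒ config: θ0=180°, θ1=0°, e=3
uniquely the one of 216 3-step routes that fits.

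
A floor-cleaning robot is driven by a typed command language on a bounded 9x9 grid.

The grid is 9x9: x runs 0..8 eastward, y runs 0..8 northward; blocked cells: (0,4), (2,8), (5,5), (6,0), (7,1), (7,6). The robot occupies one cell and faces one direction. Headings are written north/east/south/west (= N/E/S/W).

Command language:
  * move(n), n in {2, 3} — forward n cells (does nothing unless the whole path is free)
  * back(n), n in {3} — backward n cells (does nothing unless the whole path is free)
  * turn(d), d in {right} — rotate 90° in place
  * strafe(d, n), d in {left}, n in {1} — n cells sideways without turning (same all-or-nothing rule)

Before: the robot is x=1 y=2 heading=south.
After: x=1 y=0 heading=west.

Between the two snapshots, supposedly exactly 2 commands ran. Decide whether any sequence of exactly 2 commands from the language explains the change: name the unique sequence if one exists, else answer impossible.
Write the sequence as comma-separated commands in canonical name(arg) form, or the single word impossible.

move(2), turn(right)

key: cell and facing (now W) both changed — the 2 commands mix motion and turning
from: x=1 y=2 heading=south
[1] after move(2): x=1 y=0 heading=south
[2] after turn(right): x=1 y=0 heading=west
no rival 2-sequence matches.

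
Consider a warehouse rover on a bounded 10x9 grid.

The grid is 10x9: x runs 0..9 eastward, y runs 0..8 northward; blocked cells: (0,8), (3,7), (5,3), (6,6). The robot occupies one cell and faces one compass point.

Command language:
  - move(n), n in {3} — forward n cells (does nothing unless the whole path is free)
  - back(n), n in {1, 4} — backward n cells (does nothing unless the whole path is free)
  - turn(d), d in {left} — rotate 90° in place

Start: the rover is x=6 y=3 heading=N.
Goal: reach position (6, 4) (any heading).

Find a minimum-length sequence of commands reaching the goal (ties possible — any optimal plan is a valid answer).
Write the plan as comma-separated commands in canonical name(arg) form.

turn(left), turn(left), back(1)

begin: x=6 y=3 heading=N
t=1 turn(left) ⇒ x=6 y=3 heading=W
t=2 turn(left) ⇒ x=6 y=3 heading=S
t=3 back(1) ⇒ x=6 y=4 heading=S
minimal: 3 command(s), checked below 3.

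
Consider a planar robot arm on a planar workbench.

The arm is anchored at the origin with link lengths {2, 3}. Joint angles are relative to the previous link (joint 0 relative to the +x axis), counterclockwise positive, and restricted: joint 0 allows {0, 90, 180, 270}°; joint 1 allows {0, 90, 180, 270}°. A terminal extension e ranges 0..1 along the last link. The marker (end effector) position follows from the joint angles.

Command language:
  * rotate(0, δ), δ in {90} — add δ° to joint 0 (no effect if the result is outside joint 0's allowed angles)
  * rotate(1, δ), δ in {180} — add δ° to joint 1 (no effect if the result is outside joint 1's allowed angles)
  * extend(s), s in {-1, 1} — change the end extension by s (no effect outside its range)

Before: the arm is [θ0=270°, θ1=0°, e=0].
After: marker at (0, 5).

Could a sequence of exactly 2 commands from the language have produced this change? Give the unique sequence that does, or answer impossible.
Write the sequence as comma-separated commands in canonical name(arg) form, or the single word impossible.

rotate(0, 90), rotate(0, 90)

start: [θ0=270°, θ1=0°, e=0]
1. rotate(0, 90) → [θ0=0°, θ1=0°, e=0]
2. rotate(0, 90) → [θ0=90°, θ1=0°, e=0]
no other 2-command option fits: unique.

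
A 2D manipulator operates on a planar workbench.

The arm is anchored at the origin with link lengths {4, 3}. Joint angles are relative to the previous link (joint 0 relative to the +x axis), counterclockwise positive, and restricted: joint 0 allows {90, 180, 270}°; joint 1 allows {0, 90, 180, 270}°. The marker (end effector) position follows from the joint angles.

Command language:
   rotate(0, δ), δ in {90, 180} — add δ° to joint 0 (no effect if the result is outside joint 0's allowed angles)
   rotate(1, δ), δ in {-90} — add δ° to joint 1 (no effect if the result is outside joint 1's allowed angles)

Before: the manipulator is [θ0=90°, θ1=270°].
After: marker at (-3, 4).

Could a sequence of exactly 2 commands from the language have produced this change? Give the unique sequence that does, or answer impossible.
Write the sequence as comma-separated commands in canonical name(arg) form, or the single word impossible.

rotate(1, -90), rotate(1, -90)

initial: [θ0=90°, θ1=270°]
1. rotate(1, -90) → [θ0=90°, θ1=180°]
2. rotate(1, -90) → [θ0=90°, θ1=90°]
no rival 2-sequence matches.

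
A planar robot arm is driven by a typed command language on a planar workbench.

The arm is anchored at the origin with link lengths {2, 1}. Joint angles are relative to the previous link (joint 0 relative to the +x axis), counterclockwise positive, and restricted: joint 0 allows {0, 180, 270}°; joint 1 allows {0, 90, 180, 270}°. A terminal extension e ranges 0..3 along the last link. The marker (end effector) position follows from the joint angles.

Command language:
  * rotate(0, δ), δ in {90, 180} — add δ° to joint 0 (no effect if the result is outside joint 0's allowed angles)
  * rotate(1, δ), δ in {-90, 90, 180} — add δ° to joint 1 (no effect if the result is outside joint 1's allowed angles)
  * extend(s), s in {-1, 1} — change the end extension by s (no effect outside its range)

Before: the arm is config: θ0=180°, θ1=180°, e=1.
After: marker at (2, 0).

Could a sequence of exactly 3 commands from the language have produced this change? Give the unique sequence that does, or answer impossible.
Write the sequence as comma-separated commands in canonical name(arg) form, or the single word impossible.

t0: config: θ0=180°, θ1=180°, e=1
t=1 extend(1) ⇒ config: θ0=180°, θ1=180°, e=2
t=2 extend(1) ⇒ config: θ0=180°, θ1=180°, e=3
t=3 extend(1) ⇒ config: θ0=180°, θ1=180°, e=3
uniquely the one of 343 3-step routes that fits.

extend(1), extend(1), extend(1)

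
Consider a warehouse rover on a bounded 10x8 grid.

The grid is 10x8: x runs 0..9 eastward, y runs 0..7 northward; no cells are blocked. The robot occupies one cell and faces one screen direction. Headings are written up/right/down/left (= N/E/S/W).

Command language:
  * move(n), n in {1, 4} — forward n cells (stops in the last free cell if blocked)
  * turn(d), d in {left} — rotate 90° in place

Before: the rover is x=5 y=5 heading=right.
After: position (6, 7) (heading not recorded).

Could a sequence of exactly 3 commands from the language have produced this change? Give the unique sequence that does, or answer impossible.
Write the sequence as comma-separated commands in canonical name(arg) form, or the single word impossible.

key: move(4) runs into the grid edge before its full distance
from: x=5 y=5 heading=right
[1] after move(1): x=6 y=5 heading=right
[2] after turn(left): x=6 y=5 heading=up
[3] after move(4): x=6 y=7 heading=up
uniquely the one of 27 3-step routes that fits.

move(1), turn(left), move(4)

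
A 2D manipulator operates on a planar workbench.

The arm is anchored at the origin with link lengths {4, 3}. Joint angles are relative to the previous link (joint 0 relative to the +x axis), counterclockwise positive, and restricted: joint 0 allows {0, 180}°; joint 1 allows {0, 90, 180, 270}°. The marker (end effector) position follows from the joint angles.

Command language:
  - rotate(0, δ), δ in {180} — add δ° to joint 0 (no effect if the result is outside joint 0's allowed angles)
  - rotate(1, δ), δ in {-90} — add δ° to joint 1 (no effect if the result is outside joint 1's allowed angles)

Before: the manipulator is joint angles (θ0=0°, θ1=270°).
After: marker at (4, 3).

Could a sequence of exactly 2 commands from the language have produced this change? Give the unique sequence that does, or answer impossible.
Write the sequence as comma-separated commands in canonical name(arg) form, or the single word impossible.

rotate(1, -90), rotate(1, -90)

start: joint angles (θ0=0°, θ1=270°)
t=1 rotate(1, -90) ⇒ joint angles (θ0=0°, θ1=180°)
t=2 rotate(1, -90) ⇒ joint angles (θ0=0°, θ1=90°)
no rival 2-sequence matches.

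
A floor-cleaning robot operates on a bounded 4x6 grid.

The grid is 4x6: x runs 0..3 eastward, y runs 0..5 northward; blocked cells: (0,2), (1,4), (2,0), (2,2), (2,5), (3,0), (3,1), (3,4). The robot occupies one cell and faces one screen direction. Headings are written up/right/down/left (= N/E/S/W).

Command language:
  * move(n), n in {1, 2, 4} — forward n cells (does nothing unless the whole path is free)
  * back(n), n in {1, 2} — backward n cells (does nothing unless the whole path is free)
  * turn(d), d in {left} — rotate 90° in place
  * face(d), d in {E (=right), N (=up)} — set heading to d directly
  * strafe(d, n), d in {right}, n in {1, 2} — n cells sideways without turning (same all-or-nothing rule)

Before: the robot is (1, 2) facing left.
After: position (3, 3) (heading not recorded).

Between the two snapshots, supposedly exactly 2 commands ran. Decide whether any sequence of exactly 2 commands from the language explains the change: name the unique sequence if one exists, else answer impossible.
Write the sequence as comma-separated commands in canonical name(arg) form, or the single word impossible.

key: order matters: swapping strafe(right, 1) and back(2) lands elsewhere
begin: (1, 2) facing left
[1] after strafe(right, 1): (1, 3) facing left
[2] after back(2): (3, 3) facing left
no rival 2-sequence matches.

strafe(right, 1), back(2)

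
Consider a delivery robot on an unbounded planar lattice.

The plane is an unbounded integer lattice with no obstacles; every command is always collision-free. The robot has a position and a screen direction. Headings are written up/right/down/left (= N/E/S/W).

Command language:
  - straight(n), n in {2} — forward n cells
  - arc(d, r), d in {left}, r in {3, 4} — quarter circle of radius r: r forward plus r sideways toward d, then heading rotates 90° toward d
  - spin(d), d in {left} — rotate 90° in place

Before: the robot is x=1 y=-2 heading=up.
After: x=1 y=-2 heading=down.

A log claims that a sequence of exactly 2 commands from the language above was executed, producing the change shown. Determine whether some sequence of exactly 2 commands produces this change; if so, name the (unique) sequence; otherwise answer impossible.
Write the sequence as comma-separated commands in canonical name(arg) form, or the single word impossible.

spin(left), spin(left)

key: (1,-2) unmoved — no command in the sequence translates
t0: x=1 y=-2 heading=up
1. spin(left) → x=1 y=-2 heading=left
2. spin(left) → x=1 y=-2 heading=down
no rival 2-sequence matches.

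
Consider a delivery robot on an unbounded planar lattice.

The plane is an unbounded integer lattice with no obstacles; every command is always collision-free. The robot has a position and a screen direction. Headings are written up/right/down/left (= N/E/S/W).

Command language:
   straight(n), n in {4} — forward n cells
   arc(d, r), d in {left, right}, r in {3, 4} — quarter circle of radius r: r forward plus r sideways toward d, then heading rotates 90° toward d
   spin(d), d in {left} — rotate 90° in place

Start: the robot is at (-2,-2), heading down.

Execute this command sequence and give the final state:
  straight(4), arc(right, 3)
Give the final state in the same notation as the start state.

from: at (-2,-2), heading down
[1] after straight(4): at (-2,-6), heading down
[2] after arc(right, 3): at (-5,-9), heading left

at (-5,-9), heading left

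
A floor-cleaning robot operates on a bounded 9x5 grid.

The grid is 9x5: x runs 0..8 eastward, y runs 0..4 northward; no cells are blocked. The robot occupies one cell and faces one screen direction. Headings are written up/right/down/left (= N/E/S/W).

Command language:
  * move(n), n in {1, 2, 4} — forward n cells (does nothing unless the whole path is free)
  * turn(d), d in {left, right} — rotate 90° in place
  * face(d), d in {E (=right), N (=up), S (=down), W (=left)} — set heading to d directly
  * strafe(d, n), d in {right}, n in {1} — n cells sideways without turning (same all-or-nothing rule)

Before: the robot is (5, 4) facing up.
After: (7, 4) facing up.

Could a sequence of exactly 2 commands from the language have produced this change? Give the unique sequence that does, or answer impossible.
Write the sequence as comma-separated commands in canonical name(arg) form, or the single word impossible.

key: still facing N at the end — nothing in the sequence rotates
start: (5, 4) facing up
step 1 (strafe(right, 1)): (6, 4) facing up
step 2 (strafe(right, 1)): (7, 4) facing up
no other 2-command option fits: unique.

strafe(right, 1), strafe(right, 1)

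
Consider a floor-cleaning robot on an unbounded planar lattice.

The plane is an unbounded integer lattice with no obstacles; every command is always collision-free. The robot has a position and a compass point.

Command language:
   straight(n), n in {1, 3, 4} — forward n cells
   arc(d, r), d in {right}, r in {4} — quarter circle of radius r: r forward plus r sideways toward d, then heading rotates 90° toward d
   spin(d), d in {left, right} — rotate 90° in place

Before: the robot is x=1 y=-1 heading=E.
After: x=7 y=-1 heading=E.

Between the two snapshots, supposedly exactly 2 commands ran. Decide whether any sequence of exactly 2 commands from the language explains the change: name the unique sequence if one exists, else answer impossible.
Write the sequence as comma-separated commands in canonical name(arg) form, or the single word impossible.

key: heading stays E — no command in the sequence turns
from: x=1 y=-1 heading=E
1. straight(3) → x=4 y=-1 heading=E
2. straight(3) → x=7 y=-1 heading=E
no rival 2-sequence matches.

straight(3), straight(3)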